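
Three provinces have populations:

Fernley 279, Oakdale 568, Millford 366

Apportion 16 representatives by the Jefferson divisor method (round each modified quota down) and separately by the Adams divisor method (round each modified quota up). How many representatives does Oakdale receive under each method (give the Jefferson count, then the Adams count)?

8 and 7

Jefferson: Fernley 3, Oakdale 8, Millford 5.
Adams: Fernley 4, Oakdale 7, Millford 5.
Oakdale gets 8 under Jefferson and 7 under Adams.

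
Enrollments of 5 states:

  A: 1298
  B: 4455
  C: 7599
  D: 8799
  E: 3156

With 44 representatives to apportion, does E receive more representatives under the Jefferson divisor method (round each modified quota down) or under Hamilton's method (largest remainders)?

Hamilton

Jefferson: A 2, B 8, C 13, D 16, E 5.
Hamilton: A 2, B 8, C 13, D 15, E 6.
E gets 5 under Jefferson and 6 under Hamilton.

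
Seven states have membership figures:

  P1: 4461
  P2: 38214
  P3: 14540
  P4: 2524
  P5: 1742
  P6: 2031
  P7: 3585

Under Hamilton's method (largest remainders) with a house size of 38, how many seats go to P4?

Standard divisor: 67097 ÷ 38 ≈ 1765.711.
Standard quotas: P1 2.5265, P2 21.6423, P3 8.2346, P4 1.4295, P5 0.9866, P6 1.1502, P7 2.0303.
Lower quotas: P1 2, P2 21, P3 8, P4 1, P5 0, P6 1, P7 2 (sum 35, leaving 3 seats).
Remainders in descending order: P5 0.9866, P2 0.6423, P1 0.5265, P4 0.4295, P3 0.2346, P6 0.1502, P7 0.0303.
Largest remainders: P5, P2, P1 receive the extra seats.
P4 receives 1.

1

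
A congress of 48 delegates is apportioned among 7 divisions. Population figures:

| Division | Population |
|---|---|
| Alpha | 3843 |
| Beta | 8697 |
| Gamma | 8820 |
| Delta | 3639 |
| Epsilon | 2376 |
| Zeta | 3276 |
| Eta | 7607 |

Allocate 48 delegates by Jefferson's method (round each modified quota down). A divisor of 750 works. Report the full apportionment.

With modified divisor 750: modified quotas Alpha 5.124, Beta 11.596, Gamma 11.760, Delta 4.852, Epsilon 3.168, Zeta 4.368, Eta 10.143.
Rounding down: Alpha 5, Beta 11, Gamma 11, Delta 4, Epsilon 3, Zeta 4, Eta 10 (total 48).

Alpha 5; Beta 11; Gamma 11; Delta 4; Epsilon 3; Zeta 4; Eta 10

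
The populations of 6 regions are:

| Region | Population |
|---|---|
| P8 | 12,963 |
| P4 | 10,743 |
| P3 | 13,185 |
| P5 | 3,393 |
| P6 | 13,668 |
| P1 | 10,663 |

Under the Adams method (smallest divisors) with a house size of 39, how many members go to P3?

8

Standard divisor 64615/39 ≈ 1656.795; standard quotas: P8 7.824, P4 6.484, P3 7.958, P5 2.048, P6 8.250, P1 6.436.
Rounding up gives 8, 7, 8, 3, 9, 7 = 42 seats, so the divisor must be adjusted.
With modified divisor 1784: modified quotas P8 7.266, P4 6.022, P3 7.391, P5 1.902, P6 7.661, P1 5.977.
Rounding up: P8 8, P4 7, P3 8, P5 2, P6 8, P1 6 (total 39).
P3 receives 8.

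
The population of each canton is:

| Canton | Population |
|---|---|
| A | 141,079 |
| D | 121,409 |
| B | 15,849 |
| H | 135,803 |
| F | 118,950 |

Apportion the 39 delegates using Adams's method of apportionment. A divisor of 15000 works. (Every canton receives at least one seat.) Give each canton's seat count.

A 10; D 9; B 2; H 10; F 8

With modified divisor 15000: modified quotas A 9.405, D 8.094, B 1.057, H 9.054, F 7.930.
Rounding up: A 10, D 9, B 2, H 10, F 8 (total 39).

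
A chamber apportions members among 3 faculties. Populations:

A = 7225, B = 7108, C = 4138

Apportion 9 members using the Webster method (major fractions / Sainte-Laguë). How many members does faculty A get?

4

Standard divisor 18471/9 ≈ 2052.333; standard quotas: A 3.520, B 3.463, C 2.016.
Rounding to the nearest integer gives A 4, B 3, C 2 — total 9, matching the house size, so no adjustment is needed.
A receives 4.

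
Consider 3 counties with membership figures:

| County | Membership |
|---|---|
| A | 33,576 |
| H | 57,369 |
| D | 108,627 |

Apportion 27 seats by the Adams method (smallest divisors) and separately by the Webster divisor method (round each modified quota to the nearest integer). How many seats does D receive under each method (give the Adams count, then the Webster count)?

14 and 15

Adams: A 5, H 8, D 14.
Webster: A 4, H 8, D 15.
D gets 14 under Adams and 15 under Webster.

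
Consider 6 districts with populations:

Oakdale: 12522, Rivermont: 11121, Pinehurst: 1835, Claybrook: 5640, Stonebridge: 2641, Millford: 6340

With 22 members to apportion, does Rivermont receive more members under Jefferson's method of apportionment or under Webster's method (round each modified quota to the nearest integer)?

Jefferson: Oakdale 7, Rivermont 7, Pinehurst 1, Claybrook 3, Stonebridge 1, Millford 3.
Webster: Oakdale 7, Rivermont 6, Pinehurst 1, Claybrook 3, Stonebridge 1, Millford 4.
Rivermont gets 7 under Jefferson and 6 under Webster.

Jefferson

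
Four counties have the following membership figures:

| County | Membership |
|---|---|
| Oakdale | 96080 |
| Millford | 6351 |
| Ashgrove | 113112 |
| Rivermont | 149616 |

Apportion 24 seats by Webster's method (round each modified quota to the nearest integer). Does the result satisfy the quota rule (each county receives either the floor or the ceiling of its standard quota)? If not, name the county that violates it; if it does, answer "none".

none

Standard quotas: Oakdale 6.315, Millford 0.417, Ashgrove 7.434, Rivermont 9.833.
Webster allocation: Oakdale 6, Millford 0, Ashgrove 8, Rivermont 10.
Every allocation lies between the lower and upper quota.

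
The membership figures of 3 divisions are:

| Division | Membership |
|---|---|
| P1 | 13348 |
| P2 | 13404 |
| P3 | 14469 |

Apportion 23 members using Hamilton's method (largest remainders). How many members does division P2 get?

Total 41221; standard divisor 41221/23 ≈ 1792.217.
Standard quotas: P1 7.4478, P2 7.4790, P3 8.0732.
Lower quotas: P1 7, P2 7, P3 8 (sum 22, leaving 1 seat).
Remainders in descending order: P2 0.4790, P1 0.4478, P3 0.0732.
Largest remainder: P2 receives the extra seat.
P2 receives 8.

8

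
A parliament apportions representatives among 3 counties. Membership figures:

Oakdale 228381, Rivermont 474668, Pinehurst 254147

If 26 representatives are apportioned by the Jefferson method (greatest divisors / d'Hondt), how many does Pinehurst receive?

Standard divisor 957196/26 ≈ 36815.231; standard quotas: Oakdale 6.203, Rivermont 12.893, Pinehurst 6.903.
Rounding down gives 6, 12, 6 = 24 seats, so the divisor must be adjusted.
With modified divisor 35100: modified quotas Oakdale 6.507, Rivermont 13.523, Pinehurst 7.241.
Rounding down: Oakdale 6, Rivermont 13, Pinehurst 7 (total 26).
Pinehurst receives 7.

7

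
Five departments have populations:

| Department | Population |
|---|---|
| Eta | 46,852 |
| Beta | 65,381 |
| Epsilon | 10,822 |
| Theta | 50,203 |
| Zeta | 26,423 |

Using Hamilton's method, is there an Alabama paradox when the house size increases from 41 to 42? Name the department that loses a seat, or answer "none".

At 41 seats: Eta 10, Beta 13, Epsilon 2, Theta 10, Zeta 6.
At 42 seats: Eta 10, Beta 14, Epsilon 2, Theta 11, Zeta 5.
Zeta drops from 6 to 5.

Zeta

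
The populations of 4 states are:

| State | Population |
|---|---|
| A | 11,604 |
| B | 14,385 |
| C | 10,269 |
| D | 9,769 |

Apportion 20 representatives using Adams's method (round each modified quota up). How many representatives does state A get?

Standard divisor 46027/20 ≈ 2301.35; standard quotas: A 5.042, B 6.251, C 4.462, D 4.245.
Rounding up gives 6, 7, 5, 5 = 23 seats, so the divisor must be adjusted.
With modified divisor 2500: modified quotas A 4.642, B 5.754, C 4.108, D 3.908.
Rounding up: A 5, B 6, C 5, D 4 (total 20).
A receives 5.

5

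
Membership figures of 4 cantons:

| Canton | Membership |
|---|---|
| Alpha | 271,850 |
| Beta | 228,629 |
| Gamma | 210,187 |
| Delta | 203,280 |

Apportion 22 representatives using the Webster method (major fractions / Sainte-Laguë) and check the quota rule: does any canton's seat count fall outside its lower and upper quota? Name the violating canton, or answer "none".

Standard quotas: Alpha 6.544, Beta 5.503, Gamma 5.060, Delta 4.893.
Webster allocation: Alpha 7, Beta 5, Gamma 5, Delta 5.
Every allocation lies between the lower and upper quota.

none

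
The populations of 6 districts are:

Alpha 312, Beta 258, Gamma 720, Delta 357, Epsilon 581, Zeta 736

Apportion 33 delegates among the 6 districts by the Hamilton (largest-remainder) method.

Alpha: 4, Beta: 3, Gamma: 8, Delta: 4, Epsilon: 6, Zeta: 8

The standard divisor is 2964/33 ≈ 89.818.
Standard quotas: Alpha 3.474, Beta 2.872, Gamma 8.016, Delta 3.975, Epsilon 6.469, Zeta 8.194.
Lower quotas: Alpha 3, Beta 2, Gamma 8, Delta 3, Epsilon 6, Zeta 8 (sum 30, leaving 3 seats).
Remainders in descending order: Delta 0.975, Beta 0.872, Alpha 0.474, Epsilon 0.469, Zeta 0.194, Gamma 0.016.
The surplus seats go to Delta, Beta, Alpha.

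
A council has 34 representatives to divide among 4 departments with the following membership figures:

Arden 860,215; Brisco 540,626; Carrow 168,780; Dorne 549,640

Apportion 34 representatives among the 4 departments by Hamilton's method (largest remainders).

Standard divisor: 2119261 ÷ 34 ≈ 62331.206.
Standard quotas: Arden 13.8007, Brisco 8.6734, Carrow 2.7078, Dorne 8.8181.
Lower quotas: Arden 13, Brisco 8, Carrow 2, Dorne 8 (sum 31, leaving 3 seats).
Remainders in descending order: Dorne 0.8181, Arden 0.8007, Carrow 0.7078, Brisco 0.6734.
Largest remainders: Dorne, Arden, Carrow receive the extra seats.

Arden=14, Brisco=8, Carrow=3, Dorne=9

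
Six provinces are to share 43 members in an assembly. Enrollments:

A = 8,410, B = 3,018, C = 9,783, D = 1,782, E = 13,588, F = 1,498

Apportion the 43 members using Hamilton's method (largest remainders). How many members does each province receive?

A: 10, B: 3, C: 11, D: 2, E: 15, F: 2

Total 38079; standard divisor 38079/43 ≈ 885.558.
Standard quotas: A 9.4968, B 3.4080, C 11.0473, D 2.0123, E 15.3440, F 1.6916.
Lower quotas: A 9, B 3, C 11, D 2, E 15, F 1 (sum 41, leaving 2 seats).
Remainders in descending order: F 0.6916, A 0.4968, B 0.4080, E 0.3440, C 0.0473, D 0.0123.
The surplus seats go to F, A.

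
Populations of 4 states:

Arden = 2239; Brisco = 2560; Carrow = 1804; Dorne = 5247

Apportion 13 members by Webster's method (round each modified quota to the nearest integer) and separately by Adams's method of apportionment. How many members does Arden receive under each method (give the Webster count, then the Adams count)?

Webster: Arden 2, Brisco 3, Carrow 2, Dorne 6.
Adams: Arden 3, Brisco 3, Carrow 2, Dorne 5.
Arden gets 2 under Webster and 3 under Adams.

2 and 3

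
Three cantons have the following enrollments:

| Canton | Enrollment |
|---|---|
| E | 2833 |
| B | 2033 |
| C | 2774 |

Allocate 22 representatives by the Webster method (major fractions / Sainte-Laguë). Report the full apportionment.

Standard divisor 7640/22 ≈ 347.273; standard quotas: E 8.158, B 5.854, C 7.988.
Rounding to the nearest integer gives E 8, B 6, C 8 — total 22, matching the house size, so no adjustment is needed.

E 8, B 6, C 8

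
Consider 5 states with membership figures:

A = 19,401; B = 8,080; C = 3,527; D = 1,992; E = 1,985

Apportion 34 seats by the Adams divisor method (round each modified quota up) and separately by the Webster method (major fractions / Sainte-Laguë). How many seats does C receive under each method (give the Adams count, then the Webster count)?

4 and 3

Adams: A 18, B 8, C 4, D 2, E 2.
Webster: A 19, B 8, C 3, D 2, E 2.
C gets 4 under Adams and 3 under Webster.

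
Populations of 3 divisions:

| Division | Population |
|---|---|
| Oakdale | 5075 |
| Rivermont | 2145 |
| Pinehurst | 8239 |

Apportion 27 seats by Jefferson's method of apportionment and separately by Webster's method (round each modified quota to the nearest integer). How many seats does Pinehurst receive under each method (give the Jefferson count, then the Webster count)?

Jefferson: Oakdale 9, Rivermont 3, Pinehurst 15.
Webster: Oakdale 9, Rivermont 4, Pinehurst 14.
Pinehurst gets 15 under Jefferson and 14 under Webster.

15 and 14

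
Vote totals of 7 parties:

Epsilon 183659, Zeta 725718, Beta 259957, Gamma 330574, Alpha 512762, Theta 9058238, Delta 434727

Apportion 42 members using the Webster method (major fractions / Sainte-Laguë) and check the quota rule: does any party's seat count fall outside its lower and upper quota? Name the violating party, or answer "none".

Standard quotas: Epsilon 0.670, Zeta 2.649, Beta 0.949, Gamma 1.207, Alpha 1.872, Theta 33.066, Delta 1.587.
Webster allocation: Epsilon 1, Zeta 3, Beta 1, Gamma 1, Alpha 2, Theta 32, Delta 2.
Theta has quota 33.066 (lower 33, upper 34) but receives 32 — outside the quota interval.

Theta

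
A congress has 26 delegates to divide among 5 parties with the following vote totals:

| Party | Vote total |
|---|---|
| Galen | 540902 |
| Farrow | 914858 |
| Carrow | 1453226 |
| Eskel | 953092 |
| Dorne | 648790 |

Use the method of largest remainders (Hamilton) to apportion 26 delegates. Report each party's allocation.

Galen: 3, Farrow: 5, Carrow: 8, Eskel: 6, Dorne: 4

Total 4510868; standard divisor 4510868/26 ≈ 173494.923.
Standard quotas: Galen 3.1177, Farrow 5.2731, Carrow 8.3762, Eskel 5.4935, Dorne 3.7395.
Lower quotas: Galen 3, Farrow 5, Carrow 8, Eskel 5, Dorne 3 (sum 24, leaving 2 seats).
Remainders in descending order: Dorne 0.7395, Eskel 0.4935, Carrow 0.3762, Farrow 0.2731, Galen 0.1177.
The surplus seats go to Dorne, Eskel.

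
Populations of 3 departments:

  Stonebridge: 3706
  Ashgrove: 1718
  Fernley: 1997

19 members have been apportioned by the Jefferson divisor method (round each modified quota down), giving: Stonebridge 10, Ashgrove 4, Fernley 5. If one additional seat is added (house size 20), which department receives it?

Priority for the next seat is population ÷ (current seats + 1).
Priorities: Stonebridge 336.909, Ashgrove 343.600, Fernley 332.833.
Highest priority: Ashgrove.

Ashgrove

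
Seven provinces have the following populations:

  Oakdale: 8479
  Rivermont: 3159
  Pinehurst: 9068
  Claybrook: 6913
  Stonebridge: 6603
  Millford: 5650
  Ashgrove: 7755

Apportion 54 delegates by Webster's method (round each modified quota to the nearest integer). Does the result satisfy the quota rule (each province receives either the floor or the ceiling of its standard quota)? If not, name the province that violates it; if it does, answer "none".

none

Standard quotas: Oakdale 9.614, Rivermont 3.582, Pinehurst 10.281, Claybrook 7.838, Stonebridge 7.487, Millford 6.406, Ashgrove 8.793.
Webster allocation: Oakdale 10, Rivermont 4, Pinehurst 10, Claybrook 8, Stonebridge 7, Millford 6, Ashgrove 9.
Every allocation lies between the lower and upper quota.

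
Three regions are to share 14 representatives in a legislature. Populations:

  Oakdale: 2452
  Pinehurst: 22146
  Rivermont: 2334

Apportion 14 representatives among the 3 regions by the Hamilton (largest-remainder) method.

Standard divisor: 26932 ÷ 14 ≈ 1923.714.
Standard quotas: Oakdale 1.2746, Pinehurst 11.5121, Rivermont 1.2133.
Lower quotas: Oakdale 1, Pinehurst 11, Rivermont 1 (sum 13, leaving 1 seat).
Remainders in descending order: Pinehurst 0.5121, Oakdale 0.2746, Rivermont 0.2133.
The surplus seat goes to Pinehurst.

Oakdale 1; Pinehurst 12; Rivermont 1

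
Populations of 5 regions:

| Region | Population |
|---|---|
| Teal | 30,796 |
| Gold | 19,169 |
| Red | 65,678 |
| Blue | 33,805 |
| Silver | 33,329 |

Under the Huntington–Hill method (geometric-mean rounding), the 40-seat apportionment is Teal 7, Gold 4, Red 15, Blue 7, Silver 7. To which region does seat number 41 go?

Blue

Priority for the next seat is population ÷ (√(s·(s+1))).
Priorities: Teal 4115.289, Gold 4286.319, Red 4239.497, Blue 4517.383, Silver 4453.775.
Highest priority: Blue.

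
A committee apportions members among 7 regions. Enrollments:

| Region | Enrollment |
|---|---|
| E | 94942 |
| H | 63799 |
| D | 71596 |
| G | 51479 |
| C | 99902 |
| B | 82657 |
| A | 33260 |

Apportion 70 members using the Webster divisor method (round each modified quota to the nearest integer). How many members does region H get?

Standard divisor 497635/70 ≈ 7109.071; standard quotas: E 13.355, H 8.974, D 10.071, G 7.241, C 14.053, B 11.627, A 4.679.
Rounding to the nearest integer gives E 13, H 9, D 10, G 7, C 14, B 12, A 5 — total 70, matching the house size, so no adjustment is needed.
H receives 9.

9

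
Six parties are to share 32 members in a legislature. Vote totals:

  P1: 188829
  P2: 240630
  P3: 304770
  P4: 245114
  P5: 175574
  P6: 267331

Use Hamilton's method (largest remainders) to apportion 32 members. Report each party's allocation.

The standard divisor is 1422248/32 ≈ 44445.25.
Standard quotas: P1 4.2486, P2 5.4141, P3 6.8572, P4 5.5150, P5 3.9503, P6 6.0148.
Lower quotas: P1 4, P2 5, P3 6, P4 5, P5 3, P6 6 (sum 29, leaving 3 seats).
Remainders in descending order: P5 0.9503, P3 0.8572, P4 0.5150, P2 0.4141, P1 0.2486, P6 0.0148.
Largest remainders: P5, P3, P4 receive the extra seats.

P1: 4; P2: 5; P3: 7; P4: 6; P5: 4; P6: 6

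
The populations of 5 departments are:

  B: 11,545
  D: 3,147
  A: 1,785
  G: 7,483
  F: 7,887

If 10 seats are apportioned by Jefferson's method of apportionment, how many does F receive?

3

Standard divisor 31847/10 ≈ 3184.7; standard quotas: B 3.625, D 0.988, A 0.560, G 2.350, F 2.477.
Rounding down gives 3, 0, 0, 2, 2 = 7 seats, so the divisor must be adjusted.
With modified divisor 2600: modified quotas B 4.440, D 1.210, A 0.687, G 2.878, F 3.033.
Rounding down: B 4, D 1, A 0, G 2, F 3 (total 10).
F receives 3.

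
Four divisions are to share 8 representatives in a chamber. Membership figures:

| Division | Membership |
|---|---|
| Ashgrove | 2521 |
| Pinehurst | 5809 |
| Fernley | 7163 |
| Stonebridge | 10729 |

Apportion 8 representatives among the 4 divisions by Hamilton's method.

The standard divisor is 26222/8 ≈ 3277.75.
Standard quotas: Ashgrove 0.7691, Pinehurst 1.7723, Fernley 2.1853, Stonebridge 3.2733.
Lower quotas: Ashgrove 0, Pinehurst 1, Fernley 2, Stonebridge 3 (sum 6, leaving 2 seats).
Remainders in descending order: Pinehurst 0.7723, Ashgrove 0.7691, Stonebridge 0.2733, Fernley 0.1853.
The surplus seats go to Pinehurst, Ashgrove.

Ashgrove: 1, Pinehurst: 2, Fernley: 2, Stonebridge: 3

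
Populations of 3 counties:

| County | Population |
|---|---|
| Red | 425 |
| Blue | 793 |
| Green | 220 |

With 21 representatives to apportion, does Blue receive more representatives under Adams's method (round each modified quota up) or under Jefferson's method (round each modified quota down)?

Adams: Red 6, Blue 11, Green 4.
Jefferson: Red 6, Blue 12, Green 3.
Blue gets 11 under Adams and 12 under Jefferson.

Jefferson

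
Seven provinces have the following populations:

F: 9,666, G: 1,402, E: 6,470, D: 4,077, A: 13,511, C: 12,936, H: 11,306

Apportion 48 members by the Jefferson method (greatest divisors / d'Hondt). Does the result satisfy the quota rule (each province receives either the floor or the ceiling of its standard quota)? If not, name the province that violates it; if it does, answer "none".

none

Standard quotas: F 7.815, G 1.134, E 5.231, D 3.296, A 10.924, C 10.459, H 9.141.
Jefferson allocation: F 8, G 1, E 5, D 3, A 11, C 11, H 9.
Every allocation lies between the lower and upper quota.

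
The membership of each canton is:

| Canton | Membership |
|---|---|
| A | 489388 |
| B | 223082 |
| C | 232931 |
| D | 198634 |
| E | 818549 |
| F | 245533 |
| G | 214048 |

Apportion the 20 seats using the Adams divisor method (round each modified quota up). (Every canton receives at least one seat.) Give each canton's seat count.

Standard divisor 2422165/20 ≈ 121108.25; standard quotas: A 4.041, B 1.842, C 1.923, D 1.640, E 6.759, F 2.027, G 1.767.
Rounding up gives 5, 2, 2, 2, 7, 3, 2 = 23 seats, so the divisor must be adjusted.
With modified divisor 149800: modified quotas A 3.267, B 1.489, C 1.555, D 1.326, E 5.464, F 1.639, G 1.429.
Rounding up: A 4, B 2, C 2, D 2, E 6, F 2, G 2 (total 20).

A: 4, B: 2, C: 2, D: 2, E: 6, F: 2, G: 2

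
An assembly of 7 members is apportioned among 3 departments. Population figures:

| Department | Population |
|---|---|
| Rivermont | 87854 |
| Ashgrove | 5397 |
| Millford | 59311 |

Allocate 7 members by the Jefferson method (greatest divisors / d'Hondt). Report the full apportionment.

Standard divisor 152562/7 ≈ 21794.571; standard quotas: Rivermont 4.031, Ashgrove 0.248, Millford 2.721.
Rounding down gives 4, 0, 2 = 6 seats, so the divisor must be adjusted.
With modified divisor 18700: modified quotas Rivermont 4.698, Ashgrove 0.289, Millford 3.172.
Rounding down: Rivermont 4, Ashgrove 0, Millford 3 (total 7).

Rivermont 4, Ashgrove 0, Millford 3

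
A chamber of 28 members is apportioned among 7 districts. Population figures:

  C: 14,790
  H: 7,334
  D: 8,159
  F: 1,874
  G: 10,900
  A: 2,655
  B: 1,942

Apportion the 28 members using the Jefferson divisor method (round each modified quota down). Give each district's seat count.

C=9; H=4; D=5; F=1; G=7; A=1; B=1

Standard divisor 47654/28 ≈ 1701.929; standard quotas: C 8.690, H 4.309, D 4.794, F 1.101, G 6.404, A 1.560, B 1.141.
Rounding down gives 8, 4, 4, 1, 6, 1, 1 = 25 seats, so the divisor must be adjusted.
With modified divisor 1500: modified quotas C 9.860, H 4.889, D 5.439, F 1.249, G 7.267, A 1.770, B 1.295.
Rounding down: C 9, H 4, D 5, F 1, G 7, A 1, B 1 (total 28).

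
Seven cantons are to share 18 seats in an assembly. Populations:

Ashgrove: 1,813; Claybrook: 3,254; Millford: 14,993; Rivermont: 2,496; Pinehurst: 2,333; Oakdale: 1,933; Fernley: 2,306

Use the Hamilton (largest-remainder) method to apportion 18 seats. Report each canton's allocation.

Total 29128; standard divisor 29128/18 ≈ 1618.222.
Standard quotas: Ashgrove 1.1204, Claybrook 2.0108, Millford 9.2651, Rivermont 1.5424, Pinehurst 1.4417, Oakdale 1.1945, Fernley 1.4250.
Lower quotas: Ashgrove 1, Claybrook 2, Millford 9, Rivermont 1, Pinehurst 1, Oakdale 1, Fernley 1 (sum 16, leaving 2 seats).
Remainders in descending order: Rivermont 0.5424, Pinehurst 0.4417, Fernley 0.4250, Millford 0.2651, Oakdale 0.1945, Ashgrove 0.1204, Claybrook 0.0108.
Largest remainders: Rivermont, Pinehurst receive the extra seats.

Ashgrove 1; Claybrook 2; Millford 9; Rivermont 2; Pinehurst 2; Oakdale 1; Fernley 1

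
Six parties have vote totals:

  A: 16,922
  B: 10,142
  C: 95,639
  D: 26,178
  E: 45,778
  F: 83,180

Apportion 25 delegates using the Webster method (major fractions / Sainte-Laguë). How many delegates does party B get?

Standard divisor 277839/25 ≈ 11113.56; standard quotas: A 1.523, B 0.913, C 8.606, D 2.356, E 4.119, F 7.485.
Rounding to the nearest integer gives A 2, B 1, C 9, D 2, E 4, F 7 — total 25, matching the house size, so no adjustment is needed.
B receives 1.

1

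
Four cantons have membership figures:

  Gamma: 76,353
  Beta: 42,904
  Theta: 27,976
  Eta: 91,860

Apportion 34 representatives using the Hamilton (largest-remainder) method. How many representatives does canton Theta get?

4

The standard divisor is 239093/34 ≈ 7032.147.
Standard quotas: Gamma 10.8577, Beta 6.1011, Theta 3.9783, Eta 13.0629.
Lower quotas: Gamma 10, Beta 6, Theta 3, Eta 13 (sum 32, leaving 2 seats).
Remainders in descending order: Theta 0.9783, Gamma 0.8577, Beta 0.1011, Eta 0.0629.
Largest remainders: Theta, Gamma receive the extra seats.
Theta receives 4.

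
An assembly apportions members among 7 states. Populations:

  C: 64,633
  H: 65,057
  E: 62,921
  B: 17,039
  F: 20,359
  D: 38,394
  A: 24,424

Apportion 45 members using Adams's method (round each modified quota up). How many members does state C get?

10

Standard divisor 292827/45 ≈ 6507.267; standard quotas: C 9.932, H 9.998, E 9.669, B 2.618, F 3.129, D 5.900, A 3.753.
Rounding up gives 10, 10, 10, 3, 4, 6, 4 = 47 seats, so the divisor must be adjusted.
With modified divisor 7100: modified quotas C 9.103, H 9.163, E 8.862, B 2.400, F 2.867, D 5.408, A 3.440.
Rounding up: C 10, H 10, E 9, B 3, F 3, D 6, A 4 (total 45).
C receives 10.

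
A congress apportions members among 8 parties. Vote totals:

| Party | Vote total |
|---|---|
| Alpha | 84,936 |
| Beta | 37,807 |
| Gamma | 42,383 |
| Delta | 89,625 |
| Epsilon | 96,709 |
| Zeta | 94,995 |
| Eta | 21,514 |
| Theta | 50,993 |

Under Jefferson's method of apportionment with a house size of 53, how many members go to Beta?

4

Standard divisor 518962/53 ≈ 9791.736; standard quotas: Alpha 8.674, Beta 3.861, Gamma 4.328, Delta 9.153, Epsilon 9.877, Zeta 9.702, Eta 2.197, Theta 5.208.
Rounding down gives 8, 3, 4, 9, 9, 9, 2, 5 = 49 seats, so the divisor must be adjusted.
With modified divisor 9200: modified quotas Alpha 9.232, Beta 4.109, Gamma 4.607, Delta 9.742, Epsilon 10.512, Zeta 10.326, Eta 2.338, Theta 5.543.
Rounding down: Alpha 9, Beta 4, Gamma 4, Delta 9, Epsilon 10, Zeta 10, Eta 2, Theta 5 (total 53).
Beta receives 4.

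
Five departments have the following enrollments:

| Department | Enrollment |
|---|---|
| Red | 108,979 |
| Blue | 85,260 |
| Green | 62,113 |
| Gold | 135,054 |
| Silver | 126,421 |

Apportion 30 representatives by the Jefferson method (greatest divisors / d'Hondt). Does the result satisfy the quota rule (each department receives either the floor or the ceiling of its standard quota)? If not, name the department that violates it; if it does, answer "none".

none

Standard quotas: Red 6.314, Blue 4.939, Green 3.598, Gold 7.824, Silver 7.324.
Jefferson allocation: Red 6, Blue 5, Green 3, Gold 8, Silver 8.
Every allocation lies between the lower and upper quota.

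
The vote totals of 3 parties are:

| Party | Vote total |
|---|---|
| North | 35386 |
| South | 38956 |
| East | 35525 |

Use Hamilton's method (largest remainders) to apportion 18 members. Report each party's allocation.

Total 109867; standard divisor 109867/18 ≈ 6103.722.
Standard quotas: North 5.7974, South 6.3823, East 5.8202.
Lower quotas: North 5, South 6, East 5 (sum 16, leaving 2 seats).
Remainders in descending order: East 0.8202, North 0.7974, South 0.3823.
Largest remainders: East, North receive the extra seats.

North 6; South 6; East 6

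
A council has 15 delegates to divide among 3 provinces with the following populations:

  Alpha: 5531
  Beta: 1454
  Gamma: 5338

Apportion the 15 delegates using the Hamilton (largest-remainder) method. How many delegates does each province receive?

Alpha: 7, Beta: 2, Gamma: 6

The standard divisor is 12323/15 ≈ 821.533.
Standard quotas: Alpha 6.7325, Beta 1.7699, Gamma 6.4976.
Lower quotas: Alpha 6, Beta 1, Gamma 6 (sum 13, leaving 2 seats).
Remainders in descending order: Beta 0.7699, Alpha 0.7325, Gamma 0.4976.
The surplus seats go to Beta, Alpha.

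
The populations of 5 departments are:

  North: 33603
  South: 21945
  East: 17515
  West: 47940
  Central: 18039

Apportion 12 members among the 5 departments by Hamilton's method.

North: 3; South: 2; East: 1; West: 4; Central: 2

Standard divisor: 139042 ÷ 12 ≈ 11586.833.
Standard quotas: North 2.9001, South 1.8940, East 1.5116, West 4.1375, Central 1.5569.
Lower quotas: North 2, South 1, East 1, West 4, Central 1 (sum 9, leaving 3 seats).
Remainders in descending order: North 0.9001, South 0.8940, Central 0.5569, East 0.5116, West 0.1375.
Largest remainders: North, South, Central receive the extra seats.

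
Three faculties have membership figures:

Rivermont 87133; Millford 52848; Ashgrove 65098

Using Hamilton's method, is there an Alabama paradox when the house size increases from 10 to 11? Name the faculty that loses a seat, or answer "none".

none

At 10 seats: Rivermont 4, Millford 3, Ashgrove 3.
At 11 seats: Rivermont 5, Millford 3, Ashgrove 3.
No faculty's allocation decreased.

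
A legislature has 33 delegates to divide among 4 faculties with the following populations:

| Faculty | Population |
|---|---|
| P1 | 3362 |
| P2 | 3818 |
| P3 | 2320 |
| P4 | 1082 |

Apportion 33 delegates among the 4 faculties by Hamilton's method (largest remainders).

The standard divisor is 10582/33 ≈ 320.667.
Standard quotas: P1 10.484, P2 11.906, P3 7.235, P4 3.374.
Lower quotas: P1 10, P2 11, P3 7, P4 3 (sum 31, leaving 2 seats).
Remainders in descending order: P2 0.906, P1 0.484, P4 0.374, P3 0.235.
Largest remainders: P2, P1 receive the extra seats.

P1 11; P2 12; P3 7; P4 3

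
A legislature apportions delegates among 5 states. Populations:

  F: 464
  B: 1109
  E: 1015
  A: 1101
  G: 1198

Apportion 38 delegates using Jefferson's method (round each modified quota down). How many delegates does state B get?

Standard divisor 4887/38 ≈ 128.605; standard quotas: F 3.608, B 8.623, E 7.892, A 8.561, G 9.315.
Rounding down gives 3, 8, 7, 8, 9 = 35 seats, so the divisor must be adjusted.
With modified divisor 121: modified quotas F 3.835, B 9.165, E 8.388, A 9.099, G 9.901.
Rounding down: F 3, B 9, E 8, A 9, G 9 (total 38).
B receives 9.

9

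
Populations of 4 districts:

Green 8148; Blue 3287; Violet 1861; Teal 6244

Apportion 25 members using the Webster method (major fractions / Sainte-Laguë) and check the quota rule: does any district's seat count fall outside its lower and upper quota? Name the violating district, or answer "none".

Standard quotas: Green 10.425, Blue 4.205, Violet 2.381, Teal 7.989.
Webster allocation: Green 11, Blue 4, Violet 2, Teal 8.
Every allocation lies between the lower and upper quota.

none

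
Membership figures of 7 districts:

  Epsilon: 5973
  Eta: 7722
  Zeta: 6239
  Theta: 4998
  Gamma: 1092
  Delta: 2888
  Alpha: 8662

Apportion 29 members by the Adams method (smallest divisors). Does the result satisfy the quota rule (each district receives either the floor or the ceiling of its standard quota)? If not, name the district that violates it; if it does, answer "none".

Standard quotas: Epsilon 4.610, Eta 5.960, Zeta 4.815, Theta 3.858, Gamma 0.843, Delta 2.229, Alpha 6.685.
Adams allocation: Epsilon 5, Eta 6, Zeta 5, Theta 4, Gamma 1, Delta 2, Alpha 6.
Every allocation lies between the lower and upper quota.

none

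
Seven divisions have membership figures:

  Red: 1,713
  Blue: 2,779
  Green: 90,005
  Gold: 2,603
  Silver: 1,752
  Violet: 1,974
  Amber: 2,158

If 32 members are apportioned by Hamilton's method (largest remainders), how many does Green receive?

28

The standard divisor is 102984/32 ≈ 3218.25.
Standard quotas: Red 0.5323, Blue 0.8635, Green 27.9671, Gold 0.8088, Silver 0.5444, Violet 0.6134, Amber 0.6706.
Lower quotas: Red 0, Blue 0, Green 27, Gold 0, Silver 0, Violet 0, Amber 0 (sum 27, leaving 5 seats).
Remainders in descending order: Green 0.9671, Blue 0.8635, Gold 0.8088, Amber 0.6706, Violet 0.6134, Silver 0.5444, Red 0.5323.
The surplus seats go to Green, Blue, Gold, Amber, Violet.
Green receives 28.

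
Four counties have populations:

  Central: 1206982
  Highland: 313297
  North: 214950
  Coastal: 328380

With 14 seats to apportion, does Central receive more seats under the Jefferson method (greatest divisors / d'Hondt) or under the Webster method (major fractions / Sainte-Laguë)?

Jefferson: Central 9, Highland 2, North 1, Coastal 2.
Webster: Central 8, Highland 2, North 2, Coastal 2.
Central gets 9 under Jefferson and 8 under Webster.

Jefferson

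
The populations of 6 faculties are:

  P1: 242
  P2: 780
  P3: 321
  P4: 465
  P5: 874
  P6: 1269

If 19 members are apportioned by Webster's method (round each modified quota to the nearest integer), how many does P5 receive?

Standard divisor 3951/19 ≈ 207.947; standard quotas: P1 1.164, P2 3.751, P3 1.544, P4 2.236, P5 4.203, P6 6.103.
Rounding to the nearest integer gives P1 1, P2 4, P3 2, P4 2, P5 4, P6 6 — total 19, matching the house size, so no adjustment is needed.
P5 receives 4.

4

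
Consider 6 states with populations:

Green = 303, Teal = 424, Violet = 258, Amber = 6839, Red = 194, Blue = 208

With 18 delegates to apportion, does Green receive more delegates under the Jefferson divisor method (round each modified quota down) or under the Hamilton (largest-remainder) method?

Hamilton

Jefferson: Green 0, Teal 1, Violet 0, Amber 17, Red 0, Blue 0.
Hamilton: Green 1, Teal 1, Violet 1, Amber 15, Red 0, Blue 0.
Green gets 0 under Jefferson and 1 under Hamilton.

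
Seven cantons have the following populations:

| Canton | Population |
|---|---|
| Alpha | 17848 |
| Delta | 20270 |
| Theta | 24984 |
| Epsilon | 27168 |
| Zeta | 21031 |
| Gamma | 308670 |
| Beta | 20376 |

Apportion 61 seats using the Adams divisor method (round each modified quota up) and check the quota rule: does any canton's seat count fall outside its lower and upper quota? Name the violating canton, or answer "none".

Gamma

Standard quotas: Alpha 2.472, Delta 2.808, Theta 3.461, Epsilon 3.764, Zeta 2.913, Gamma 42.759, Beta 2.823.
Adams allocation: Alpha 3, Delta 3, Theta 4, Epsilon 4, Zeta 3, Gamma 41, Beta 3.
Gamma has quota 42.759 (lower 42, upper 43) but receives 41 — outside the quota interval.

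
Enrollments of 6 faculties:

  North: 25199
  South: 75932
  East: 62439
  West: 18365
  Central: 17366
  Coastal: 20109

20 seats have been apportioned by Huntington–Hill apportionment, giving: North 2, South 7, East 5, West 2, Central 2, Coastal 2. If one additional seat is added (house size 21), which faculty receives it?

Priority for the next seat is population ÷ (√(s·(s+1))).
Priorities: North 10287.449, South 10146.840, East 11399.750, West 7497.480, Central 7089.640, Coastal 8209.465.
Highest priority: East.

East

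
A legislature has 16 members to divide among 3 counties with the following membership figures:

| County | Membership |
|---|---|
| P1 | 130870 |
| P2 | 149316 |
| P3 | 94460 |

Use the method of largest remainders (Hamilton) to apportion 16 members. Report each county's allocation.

P1 6, P2 6, P3 4

The standard divisor is 374646/16 ≈ 23415.375.
Standard quotas: P1 5.5891, P2 6.3768, P3 4.0341.
Lower quotas: P1 5, P2 6, P3 4 (sum 15, leaving 1 seat).
Remainders in descending order: P1 0.5891, P2 0.3768, P3 0.0341.
The surplus seat goes to P1.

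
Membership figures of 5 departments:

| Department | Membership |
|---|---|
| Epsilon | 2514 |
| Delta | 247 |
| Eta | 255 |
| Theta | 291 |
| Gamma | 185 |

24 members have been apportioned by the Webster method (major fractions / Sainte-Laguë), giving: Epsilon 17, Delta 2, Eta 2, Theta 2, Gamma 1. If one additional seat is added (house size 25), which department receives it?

Epsilon

Priority for the next seat is population ÷ (current seats + 0.5).
Priorities: Epsilon 143.657, Delta 98.800, Eta 102.000, Theta 116.400, Gamma 123.333.
Highest priority: Epsilon.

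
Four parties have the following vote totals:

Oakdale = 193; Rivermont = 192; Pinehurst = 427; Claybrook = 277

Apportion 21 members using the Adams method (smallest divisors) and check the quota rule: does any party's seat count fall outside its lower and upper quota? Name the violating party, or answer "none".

none

Standard quotas: Oakdale 3.722, Rivermont 3.702, Pinehurst 8.234, Claybrook 5.342.
Adams allocation: Oakdale 4, Rivermont 4, Pinehurst 8, Claybrook 5.
Every allocation lies between the lower and upper quota.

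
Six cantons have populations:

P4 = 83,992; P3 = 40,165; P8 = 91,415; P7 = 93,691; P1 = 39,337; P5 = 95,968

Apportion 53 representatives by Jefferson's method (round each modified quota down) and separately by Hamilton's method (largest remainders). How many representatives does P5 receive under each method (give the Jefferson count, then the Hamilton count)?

12 and 11

Jefferson: P4 10, P3 5, P8 11, P7 11, P1 4, P5 12.
Hamilton: P4 10, P3 5, P8 11, P7 11, P1 5, P5 11.
P5 gets 12 under Jefferson and 11 under Hamilton.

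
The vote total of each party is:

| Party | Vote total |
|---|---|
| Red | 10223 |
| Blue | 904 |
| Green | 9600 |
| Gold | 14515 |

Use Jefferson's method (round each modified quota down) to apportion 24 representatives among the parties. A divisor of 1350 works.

Red 7, Blue 0, Green 7, Gold 10

With modified divisor 1350: modified quotas Red 7.573, Blue 0.670, Green 7.111, Gold 10.752.
Rounding down: Red 7, Blue 0, Green 7, Gold 10 (total 24).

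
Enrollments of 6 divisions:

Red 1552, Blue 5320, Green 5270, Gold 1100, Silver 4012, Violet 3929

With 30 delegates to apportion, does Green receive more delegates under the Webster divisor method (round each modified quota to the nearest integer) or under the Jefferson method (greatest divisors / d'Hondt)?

Jefferson

Webster: Red 2, Blue 7, Green 7, Gold 2, Silver 6, Violet 6.
Jefferson: Red 2, Blue 8, Green 8, Gold 1, Silver 6, Violet 5.
Green gets 7 under Webster and 8 under Jefferson.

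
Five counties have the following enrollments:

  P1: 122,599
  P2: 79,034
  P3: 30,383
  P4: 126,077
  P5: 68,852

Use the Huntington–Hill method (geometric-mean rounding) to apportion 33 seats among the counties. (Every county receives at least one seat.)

P1 10, P2 6, P3 2, P4 10, P5 5

With divisor 12747: modified quotas P1 9.618, P2 6.200, P3 2.384, P4 9.891, P5 5.401.
Geometric-mean thresholds: P1 √(9·10)=9.487, P2 √(6·7)=6.481, P3 √(2·3)=2.449, P4 √(9·10)=9.487, P5 √(5·6)=5.477.
Each quota rounded against its threshold gives P1 10, P2 6, P3 2, P4 10, P5 5 (total 33).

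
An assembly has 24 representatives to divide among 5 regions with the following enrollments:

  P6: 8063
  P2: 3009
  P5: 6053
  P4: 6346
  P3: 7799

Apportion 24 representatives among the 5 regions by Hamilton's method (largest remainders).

The standard divisor is 31270/24 ≈ 1302.917.
Standard quotas: P6 6.1884, P2 2.3094, P5 4.6457, P4 4.8706, P3 5.9858.
Lower quotas: P6 6, P2 2, P5 4, P4 4, P3 5 (sum 21, leaving 3 seats).
Remainders in descending order: P3 0.9858, P4 0.8706, P5 0.6457, P2 0.3094, P6 0.1884.
The surplus seats go to P3, P4, P5.

P6 6; P2 2; P5 5; P4 5; P3 6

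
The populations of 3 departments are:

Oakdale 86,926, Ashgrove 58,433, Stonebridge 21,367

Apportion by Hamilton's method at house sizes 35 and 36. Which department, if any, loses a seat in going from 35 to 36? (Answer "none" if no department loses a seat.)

Stonebridge

At 35 seats: Oakdale 18, Ashgrove 12, Stonebridge 5.
At 36 seats: Oakdale 19, Ashgrove 13, Stonebridge 4.
Stonebridge drops from 5 to 4.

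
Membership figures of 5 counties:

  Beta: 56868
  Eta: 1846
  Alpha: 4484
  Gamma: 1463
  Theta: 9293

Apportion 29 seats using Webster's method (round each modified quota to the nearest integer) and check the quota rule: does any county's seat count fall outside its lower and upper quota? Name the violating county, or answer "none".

Beta

Standard quotas: Beta 22.300, Eta 0.724, Alpha 1.758, Gamma 0.574, Theta 3.644.
Webster allocation: Beta 21, Eta 1, Alpha 2, Gamma 1, Theta 4.
Beta has quota 22.300 (lower 22, upper 23) but receives 21 — outside the quota interval.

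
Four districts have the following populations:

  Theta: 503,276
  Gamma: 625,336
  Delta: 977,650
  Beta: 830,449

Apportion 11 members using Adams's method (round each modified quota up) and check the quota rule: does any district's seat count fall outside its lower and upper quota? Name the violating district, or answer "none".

Standard quotas: Theta 1.885, Gamma 2.342, Delta 3.662, Beta 3.111.
Adams allocation: Theta 2, Gamma 2, Delta 4, Beta 3.
Every allocation lies between the lower and upper quota.

none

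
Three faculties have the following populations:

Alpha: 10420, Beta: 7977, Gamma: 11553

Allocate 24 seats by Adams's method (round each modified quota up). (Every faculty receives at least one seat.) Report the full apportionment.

Standard divisor 29950/24 ≈ 1247.917; standard quotas: Alpha 8.350, Beta 6.392, Gamma 9.258.
Rounding up gives 9, 7, 10 = 26 seats, so the divisor must be adjusted.
With modified divisor 1320: modified quotas Alpha 7.894, Beta 6.043, Gamma 8.752.
Rounding up: Alpha 8, Beta 7, Gamma 9 (total 24).

Alpha 8; Beta 7; Gamma 9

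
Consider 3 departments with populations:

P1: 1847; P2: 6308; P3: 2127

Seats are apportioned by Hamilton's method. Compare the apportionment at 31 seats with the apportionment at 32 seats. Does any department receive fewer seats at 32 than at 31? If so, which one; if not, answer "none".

none

At 31 seats: P1 6, P2 19, P3 6.
At 32 seats: P1 6, P2 20, P3 6.
No department's allocation decreased.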